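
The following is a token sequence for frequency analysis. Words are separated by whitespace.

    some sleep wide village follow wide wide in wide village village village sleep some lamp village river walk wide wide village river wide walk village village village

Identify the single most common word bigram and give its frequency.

Bigram frequencies (highest first):
  village village: 4
  wide village: 3
  wide wide: 2
  village river: 2
  some sleep: 1
  sleep wide: 1
  … (13 more, each ≤ 1)

"village village", 4 times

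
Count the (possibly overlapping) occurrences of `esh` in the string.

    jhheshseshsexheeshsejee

3

Sliding a length-3 window over the 23 characters (21 positions):
  position 4–6: esh
  position 8–10: esh
  position 16–18: esh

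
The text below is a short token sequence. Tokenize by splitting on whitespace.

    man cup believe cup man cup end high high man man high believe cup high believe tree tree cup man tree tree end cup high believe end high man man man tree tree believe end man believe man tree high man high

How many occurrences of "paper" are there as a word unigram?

0

Scanning the 42 tokens for "paper":
  (none found)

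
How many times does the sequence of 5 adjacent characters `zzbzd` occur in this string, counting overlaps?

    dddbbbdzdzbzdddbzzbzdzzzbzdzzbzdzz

Sliding a length-5 window over the 34 characters (30 positions):
  position 17–21: zzbzd
  position 23–27: zzbzd
  position 28–32: zzbzd

3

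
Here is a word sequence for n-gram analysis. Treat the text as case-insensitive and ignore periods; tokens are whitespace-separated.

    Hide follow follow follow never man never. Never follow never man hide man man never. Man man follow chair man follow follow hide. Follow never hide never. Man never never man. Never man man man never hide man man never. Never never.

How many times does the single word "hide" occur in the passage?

Scanning the 42 tokens for "hide":
  position 1: hide
  position 12: hide
  position 23: hide
  position 26: hide
  position 37: hide

5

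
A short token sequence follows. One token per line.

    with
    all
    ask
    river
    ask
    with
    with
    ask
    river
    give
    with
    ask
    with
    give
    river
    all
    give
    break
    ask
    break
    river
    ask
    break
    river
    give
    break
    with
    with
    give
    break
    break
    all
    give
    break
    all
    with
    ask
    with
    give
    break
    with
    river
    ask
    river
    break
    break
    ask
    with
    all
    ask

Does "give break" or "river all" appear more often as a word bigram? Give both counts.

"give break": 5 occurrences
"river all": 1 occurrence

"give break" (5 vs 1)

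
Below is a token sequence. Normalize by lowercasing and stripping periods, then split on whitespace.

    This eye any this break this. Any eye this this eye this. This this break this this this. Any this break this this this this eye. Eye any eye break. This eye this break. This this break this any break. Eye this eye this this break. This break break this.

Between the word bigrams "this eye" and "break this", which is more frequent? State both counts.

"break this" (8 vs 5)

"this eye": 5 occurrences
"break this": 8 occurrences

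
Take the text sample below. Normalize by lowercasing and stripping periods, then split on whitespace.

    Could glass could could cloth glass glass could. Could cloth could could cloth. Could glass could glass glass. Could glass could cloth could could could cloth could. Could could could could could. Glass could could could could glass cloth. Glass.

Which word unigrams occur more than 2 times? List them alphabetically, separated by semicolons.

cloth; could; glass

Unigram counts meeting the condition (more than 2 times):
  cloth: 6
  could: 24
  glass: 10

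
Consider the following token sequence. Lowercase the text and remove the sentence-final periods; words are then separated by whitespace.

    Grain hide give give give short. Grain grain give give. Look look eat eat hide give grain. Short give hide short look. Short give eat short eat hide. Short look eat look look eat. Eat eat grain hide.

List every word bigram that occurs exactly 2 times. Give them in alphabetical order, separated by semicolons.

Bigram counts meeting the condition (exactly 2 times):
  eat hide: 2
  grain hide: 2
  hide give: 2
  hide short: 2
  look look: 2
  short give: 2
  short look: 2

eat hide; grain hide; hide give; hide short; look look; short give; short look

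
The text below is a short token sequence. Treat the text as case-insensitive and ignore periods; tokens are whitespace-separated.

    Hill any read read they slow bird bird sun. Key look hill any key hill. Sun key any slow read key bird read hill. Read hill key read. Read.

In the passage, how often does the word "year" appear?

Scanning the 29 tokens for "year":
  (none found)

0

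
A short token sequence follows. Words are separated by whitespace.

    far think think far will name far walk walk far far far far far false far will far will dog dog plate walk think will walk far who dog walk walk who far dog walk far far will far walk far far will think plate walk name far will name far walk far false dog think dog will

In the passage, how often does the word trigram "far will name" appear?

Scanning the 56 overlapping trigram windows for "far will name":
  position 4–6: far will name
  position 48–50: far will name

2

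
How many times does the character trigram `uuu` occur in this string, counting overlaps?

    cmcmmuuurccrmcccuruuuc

Sliding a length-3 window over the 22 characters (20 positions):
  position 6–8: uuu
  position 19–21: uuu

2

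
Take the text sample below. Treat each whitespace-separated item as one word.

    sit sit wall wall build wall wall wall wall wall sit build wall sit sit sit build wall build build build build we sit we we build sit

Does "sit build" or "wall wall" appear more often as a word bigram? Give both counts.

"wall wall" (5 vs 2)

"sit build": 2 occurrences
"wall wall": 5 occurrences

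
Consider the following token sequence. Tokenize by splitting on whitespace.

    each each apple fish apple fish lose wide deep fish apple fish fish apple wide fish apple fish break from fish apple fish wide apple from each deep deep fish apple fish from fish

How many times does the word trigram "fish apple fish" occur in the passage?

Scanning the 32 overlapping trigram windows for "fish apple fish":
  position 4–6: fish apple fish
  position 10–12: fish apple fish
  position 16–18: fish apple fish
  position 21–23: fish apple fish
  position 30–32: fish apple fish

5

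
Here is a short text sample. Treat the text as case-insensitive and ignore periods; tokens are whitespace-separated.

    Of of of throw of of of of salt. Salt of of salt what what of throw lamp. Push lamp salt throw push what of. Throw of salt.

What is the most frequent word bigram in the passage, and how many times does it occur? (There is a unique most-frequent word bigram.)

"of of", 6 times

Bigram frequencies (highest first):
  of of: 6
  of throw: 3
  of salt: 3
  throw of: 2
  what of: 2
  salt salt: 1
  … (10 more, each ≤ 1)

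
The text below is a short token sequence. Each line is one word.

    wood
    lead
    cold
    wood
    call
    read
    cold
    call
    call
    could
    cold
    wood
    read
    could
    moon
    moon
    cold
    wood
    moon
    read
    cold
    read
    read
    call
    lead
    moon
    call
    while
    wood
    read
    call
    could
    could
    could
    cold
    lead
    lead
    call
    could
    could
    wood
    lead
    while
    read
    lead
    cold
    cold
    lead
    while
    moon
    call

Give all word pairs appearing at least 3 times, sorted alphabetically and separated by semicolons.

call could; cold wood; could could

Bigram counts meeting the condition (at least 3 times):
  call could: 3
  cold wood: 3
  could could: 3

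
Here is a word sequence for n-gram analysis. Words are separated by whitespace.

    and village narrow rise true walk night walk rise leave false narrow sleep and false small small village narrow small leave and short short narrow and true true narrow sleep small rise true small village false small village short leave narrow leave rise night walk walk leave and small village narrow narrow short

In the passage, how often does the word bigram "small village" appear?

4

Scanning the 52 overlapping bigram windows for "small village":
  position 17–18: small village
  position 34–35: small village
  position 37–38: small village
  position 49–50: small village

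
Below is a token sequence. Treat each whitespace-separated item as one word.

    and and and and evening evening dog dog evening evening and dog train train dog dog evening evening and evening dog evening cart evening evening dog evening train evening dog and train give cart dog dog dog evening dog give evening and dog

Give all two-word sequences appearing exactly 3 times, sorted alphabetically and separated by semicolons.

Bigram counts meeting the condition (exactly 3 times):
  and and: 3
  evening and: 3

and and; evening and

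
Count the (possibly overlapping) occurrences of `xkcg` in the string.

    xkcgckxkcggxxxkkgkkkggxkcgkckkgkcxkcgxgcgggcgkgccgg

Sliding a length-4 window over the 51 characters (48 positions):
  position 1–4: xkcg
  position 7–10: xkcg
  position 23–26: xkcg
  position 34–37: xkcg

4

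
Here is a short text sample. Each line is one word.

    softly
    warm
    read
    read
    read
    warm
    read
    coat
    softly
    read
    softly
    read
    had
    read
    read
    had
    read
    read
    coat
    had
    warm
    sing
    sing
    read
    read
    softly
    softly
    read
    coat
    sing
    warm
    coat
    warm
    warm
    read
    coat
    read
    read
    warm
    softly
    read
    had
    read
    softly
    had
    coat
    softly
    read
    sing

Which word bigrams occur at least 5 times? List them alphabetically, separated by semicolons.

Bigram counts meeting the condition (at least 5 times):
  read read: 6
  softly read: 5

read read; softly read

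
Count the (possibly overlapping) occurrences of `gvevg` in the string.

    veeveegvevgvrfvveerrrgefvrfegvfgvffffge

Sliding a length-5 window over the 39 characters (35 positions):
  position 7–11: gvevg

1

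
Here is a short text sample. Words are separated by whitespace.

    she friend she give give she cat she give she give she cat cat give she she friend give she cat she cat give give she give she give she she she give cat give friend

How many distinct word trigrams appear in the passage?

36 tokens → 34 trigram windows in total.
Repeated trigrams (each contributes count−1 duplicates):
  she give she: 4
  give she cat: 3
  give she give: 3
  give give she: 2
  give she she: 2
  she cat she: 2
10 duplicate windows → 34 − 10 = 24 distinct.

24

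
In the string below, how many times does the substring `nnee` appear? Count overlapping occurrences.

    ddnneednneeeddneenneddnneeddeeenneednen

Sliding a length-4 window over the 39 characters (36 positions):
  position 3–6: nnee
  position 8–11: nnee
  position 23–26: nnee
  position 32–35: nnee

4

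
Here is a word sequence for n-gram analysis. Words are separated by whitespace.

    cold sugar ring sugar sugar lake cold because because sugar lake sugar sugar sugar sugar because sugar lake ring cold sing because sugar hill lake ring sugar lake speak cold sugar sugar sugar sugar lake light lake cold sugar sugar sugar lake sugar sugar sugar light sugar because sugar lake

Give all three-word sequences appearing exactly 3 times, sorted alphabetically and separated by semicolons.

because sugar lake; sugar sugar lake

Trigram counts meeting the condition (exactly 3 times):
  because sugar lake: 3
  sugar sugar lake: 3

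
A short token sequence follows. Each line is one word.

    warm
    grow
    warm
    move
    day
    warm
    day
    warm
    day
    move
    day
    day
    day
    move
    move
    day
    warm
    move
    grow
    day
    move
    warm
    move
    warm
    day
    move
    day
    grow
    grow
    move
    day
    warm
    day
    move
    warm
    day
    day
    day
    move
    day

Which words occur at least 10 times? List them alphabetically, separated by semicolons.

day; move

Unigram counts meeting the condition (at least 10 times):
  day: 16
  move: 11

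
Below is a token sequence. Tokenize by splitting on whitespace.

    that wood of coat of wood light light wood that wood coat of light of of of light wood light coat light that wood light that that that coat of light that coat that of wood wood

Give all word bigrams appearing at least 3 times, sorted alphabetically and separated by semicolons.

Bigram counts meeting the condition (at least 3 times):
  coat of: 3
  light that: 3
  of light: 3
  that wood: 3
  wood light: 3

coat of; light that; of light; that wood; wood light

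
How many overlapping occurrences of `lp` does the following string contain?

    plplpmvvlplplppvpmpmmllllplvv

6

Sliding a length-2 window over the 29 characters (28 positions):
  position 2–3: lp
  position 4–5: lp
  position 9–10: lp
  position 11–12: lp
  position 13–14: lp
  position 25–26: lp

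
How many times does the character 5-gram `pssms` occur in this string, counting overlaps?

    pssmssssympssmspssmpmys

Sliding a length-5 window over the 23 characters (19 positions):
  position 1–5: pssms
  position 11–15: pssms

2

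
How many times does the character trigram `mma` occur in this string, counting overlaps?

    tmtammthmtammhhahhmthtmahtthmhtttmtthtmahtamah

0

Sliding a length-3 window over the 46 characters (44 positions):
  (no match at any position)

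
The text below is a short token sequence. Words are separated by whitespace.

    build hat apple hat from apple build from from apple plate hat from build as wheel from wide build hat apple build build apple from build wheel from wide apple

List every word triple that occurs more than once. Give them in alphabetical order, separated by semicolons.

Trigram counts meeting the condition (more than once):
  build hat apple: 2
  wheel from wide: 2

build hat apple; wheel from wide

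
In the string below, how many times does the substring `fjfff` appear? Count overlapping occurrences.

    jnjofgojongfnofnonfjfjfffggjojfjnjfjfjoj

Sliding a length-5 window over the 40 characters (36 positions):
  position 21–25: fjfff

1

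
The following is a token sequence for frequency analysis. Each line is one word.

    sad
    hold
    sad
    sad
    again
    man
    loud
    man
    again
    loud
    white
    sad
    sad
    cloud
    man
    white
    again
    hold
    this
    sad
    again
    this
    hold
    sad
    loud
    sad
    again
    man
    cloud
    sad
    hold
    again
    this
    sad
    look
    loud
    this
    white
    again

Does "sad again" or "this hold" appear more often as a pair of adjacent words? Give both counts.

"sad again": 3 occurrences
"this hold": 1 occurrence

"sad again" (3 vs 1)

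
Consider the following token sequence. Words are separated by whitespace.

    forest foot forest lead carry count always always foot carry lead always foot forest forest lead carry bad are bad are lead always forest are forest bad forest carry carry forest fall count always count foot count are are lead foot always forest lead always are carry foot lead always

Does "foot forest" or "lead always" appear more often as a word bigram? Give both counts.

"lead always" (4 vs 2)

"foot forest": 2 occurrences
"lead always": 4 occurrences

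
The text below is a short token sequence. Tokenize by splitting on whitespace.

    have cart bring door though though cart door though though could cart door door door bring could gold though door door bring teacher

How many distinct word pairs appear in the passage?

23 tokens → 22 bigram windows in total.
Repeated bigrams (each contributes count−1 duplicates):
  door door: 3
  cart door: 2
  door bring: 2
  door though: 2
  though though: 2
6 duplicate windows → 22 − 6 = 16 distinct.

16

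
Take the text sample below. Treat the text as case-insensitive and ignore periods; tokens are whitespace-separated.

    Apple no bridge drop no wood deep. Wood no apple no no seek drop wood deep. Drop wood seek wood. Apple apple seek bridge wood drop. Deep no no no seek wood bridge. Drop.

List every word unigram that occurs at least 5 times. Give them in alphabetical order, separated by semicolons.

drop; no; wood

Unigram counts meeting the condition (at least 5 times):
  drop: 5
  no: 8
  wood: 7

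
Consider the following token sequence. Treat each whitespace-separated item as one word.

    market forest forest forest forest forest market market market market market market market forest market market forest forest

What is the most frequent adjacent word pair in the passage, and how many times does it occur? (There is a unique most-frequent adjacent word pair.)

Bigram frequencies (highest first):
  market market: 7
  forest forest: 5
  market forest: 3
  forest market: 2

"market market", 7 times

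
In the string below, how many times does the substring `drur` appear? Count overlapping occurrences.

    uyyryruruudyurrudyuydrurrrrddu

1

Sliding a length-4 window over the 30 characters (27 positions):
  position 21–24: drur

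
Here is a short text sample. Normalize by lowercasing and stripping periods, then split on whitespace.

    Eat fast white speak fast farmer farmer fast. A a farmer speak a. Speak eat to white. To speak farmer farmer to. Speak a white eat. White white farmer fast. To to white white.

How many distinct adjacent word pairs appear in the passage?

27

34 tokens → 33 bigram windows in total.
Repeated bigrams (each contributes count−1 duplicates):
  farmer farmer: 2
  farmer fast: 2
  speak a: 2
  to speak: 2
  to white: 2
  white white: 2
6 duplicate windows → 33 − 6 = 27 distinct.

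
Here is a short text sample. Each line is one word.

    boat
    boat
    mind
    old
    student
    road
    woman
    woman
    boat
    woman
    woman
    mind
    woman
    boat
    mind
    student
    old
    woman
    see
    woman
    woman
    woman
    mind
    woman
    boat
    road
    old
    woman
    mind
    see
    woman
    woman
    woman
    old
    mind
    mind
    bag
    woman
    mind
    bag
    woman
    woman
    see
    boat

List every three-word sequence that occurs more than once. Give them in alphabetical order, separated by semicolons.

mind bag woman; mind woman boat; see woman woman; woman mind woman; woman woman mind; woman woman woman

Trigram counts meeting the condition (more than once):
  mind bag woman: 2
  mind woman boat: 2
  see woman woman: 2
  woman mind woman: 2
  woman woman mind: 2
  woman woman woman: 2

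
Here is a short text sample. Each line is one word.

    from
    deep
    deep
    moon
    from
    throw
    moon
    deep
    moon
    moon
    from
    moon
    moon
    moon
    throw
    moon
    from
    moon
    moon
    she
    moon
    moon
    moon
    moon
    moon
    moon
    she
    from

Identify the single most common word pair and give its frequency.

"moon moon", 9 times

Bigram frequencies (highest first):
  moon moon: 9
  moon from: 3
  deep moon: 2
  throw moon: 2
  from moon: 2
  moon she: 2
  … (7 more, each ≤ 1)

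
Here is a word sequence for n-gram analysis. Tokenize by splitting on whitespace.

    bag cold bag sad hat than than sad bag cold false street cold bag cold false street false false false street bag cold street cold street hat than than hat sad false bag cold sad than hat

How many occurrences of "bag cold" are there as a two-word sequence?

5

Scanning the 36 overlapping bigram windows for "bag cold":
  position 1–2: bag cold
  position 9–10: bag cold
  position 14–15: bag cold
  position 22–23: bag cold
  position 33–34: bag cold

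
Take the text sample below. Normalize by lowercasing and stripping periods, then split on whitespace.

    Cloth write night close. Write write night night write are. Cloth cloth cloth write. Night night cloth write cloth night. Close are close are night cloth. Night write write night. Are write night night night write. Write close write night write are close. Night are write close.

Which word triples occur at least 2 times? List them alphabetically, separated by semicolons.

cloth write night; night are write; night night write; night write are; night write write; write night night; write write night

Trigram counts meeting the condition (at least 2 times):
  cloth write night: 2
  night are write: 2
  night night write: 2
  night write are: 2
  night write write: 2
  write night night: 3
  write write night: 2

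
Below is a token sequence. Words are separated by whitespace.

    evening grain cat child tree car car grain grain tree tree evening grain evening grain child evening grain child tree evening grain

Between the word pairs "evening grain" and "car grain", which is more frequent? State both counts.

"evening grain": 5 occurrences
"car grain": 1 occurrence

"evening grain" (5 vs 1)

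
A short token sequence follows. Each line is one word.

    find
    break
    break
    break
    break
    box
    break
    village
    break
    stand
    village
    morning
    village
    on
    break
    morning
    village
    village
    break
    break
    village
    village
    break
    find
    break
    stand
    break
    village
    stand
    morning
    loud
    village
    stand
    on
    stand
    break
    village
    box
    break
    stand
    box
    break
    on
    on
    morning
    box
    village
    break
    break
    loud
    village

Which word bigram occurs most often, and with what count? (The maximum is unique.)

"break break", 5 times

Bigram frequencies (highest first):
  break break: 5
  break village: 4
  village break: 4
  box break: 3
  break stand: 3
  find break: 2
  … (24 more, each ≤ 2)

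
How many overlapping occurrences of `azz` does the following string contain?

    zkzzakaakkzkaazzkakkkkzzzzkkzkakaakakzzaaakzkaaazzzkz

2

Sliding a length-3 window over the 53 characters (51 positions):
  position 14–16: azz
  position 48–50: azz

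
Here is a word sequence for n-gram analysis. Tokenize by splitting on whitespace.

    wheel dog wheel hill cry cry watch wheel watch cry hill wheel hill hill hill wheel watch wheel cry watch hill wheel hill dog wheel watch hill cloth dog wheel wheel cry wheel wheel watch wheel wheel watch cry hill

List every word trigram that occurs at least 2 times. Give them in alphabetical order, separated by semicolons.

Trigram counts meeting the condition (at least 2 times):
  hill wheel hill: 2
  watch cry hill: 2
  wheel watch cry: 2
  wheel watch wheel: 2
  wheel wheel watch: 2

hill wheel hill; watch cry hill; wheel watch cry; wheel watch wheel; wheel wheel watch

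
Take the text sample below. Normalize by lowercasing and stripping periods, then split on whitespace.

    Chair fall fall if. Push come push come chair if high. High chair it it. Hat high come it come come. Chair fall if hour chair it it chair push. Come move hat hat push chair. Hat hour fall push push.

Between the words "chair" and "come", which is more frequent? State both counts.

"chair": 7 occurrences
"come": 6 occurrences

"chair" (7 vs 6)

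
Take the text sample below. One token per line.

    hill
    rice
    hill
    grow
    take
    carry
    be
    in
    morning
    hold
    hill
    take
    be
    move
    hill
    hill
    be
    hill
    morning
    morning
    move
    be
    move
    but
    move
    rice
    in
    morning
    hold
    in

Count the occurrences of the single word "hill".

6

Scanning the 30 tokens for "hill":
  position 1: hill
  position 3: hill
  position 11: hill
  position 15: hill
  position 16: hill
  position 18: hill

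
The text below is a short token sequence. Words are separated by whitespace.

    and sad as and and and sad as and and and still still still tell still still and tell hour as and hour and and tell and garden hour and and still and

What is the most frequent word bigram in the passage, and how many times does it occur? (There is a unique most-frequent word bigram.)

"and and", 6 times

Bigram frequencies (highest first):
  and and: 6
  as and: 3
  still still: 3
  and sad: 2
  sad as: 2
  and still: 2
  … (11 more, each ≤ 2)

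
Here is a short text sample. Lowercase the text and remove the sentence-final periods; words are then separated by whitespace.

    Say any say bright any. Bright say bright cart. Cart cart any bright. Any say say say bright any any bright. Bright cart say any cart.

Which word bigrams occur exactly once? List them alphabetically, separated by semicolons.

Bigram counts meeting the condition (exactly once):
  any any: 1
  any cart: 1
  bright bright: 1
  bright say: 1
  cart any: 1
  cart say: 1

any any; any cart; bright bright; bright say; cart any; cart say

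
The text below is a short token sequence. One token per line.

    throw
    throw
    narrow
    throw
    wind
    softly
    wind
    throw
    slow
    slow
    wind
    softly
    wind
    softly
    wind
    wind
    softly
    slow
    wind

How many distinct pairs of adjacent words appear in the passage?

19 tokens → 18 bigram windows in total.
Repeated bigrams (each contributes count−1 duplicates):
  wind softly: 4
  softly wind: 3
  slow wind: 2
6 duplicate windows → 18 − 6 = 12 distinct.

12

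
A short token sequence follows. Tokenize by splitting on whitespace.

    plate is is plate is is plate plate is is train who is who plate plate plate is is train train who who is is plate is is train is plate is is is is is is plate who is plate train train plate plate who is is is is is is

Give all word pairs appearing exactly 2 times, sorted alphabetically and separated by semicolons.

plate who; train train; train who

Bigram counts meeting the condition (exactly 2 times):
  plate who: 2
  train train: 2
  train who: 2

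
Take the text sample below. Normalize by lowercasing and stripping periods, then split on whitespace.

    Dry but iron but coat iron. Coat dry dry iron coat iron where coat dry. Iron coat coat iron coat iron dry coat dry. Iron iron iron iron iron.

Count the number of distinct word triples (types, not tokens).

21

29 tokens → 27 trigram windows in total.
Repeated trigrams (each contributes count−1 duplicates):
  iron iron iron: 3
  coat dry iron: 2
  coat iron coat: 2
  dry iron coat: 2
  iron coat iron: 2
6 duplicate windows → 27 − 6 = 21 distinct.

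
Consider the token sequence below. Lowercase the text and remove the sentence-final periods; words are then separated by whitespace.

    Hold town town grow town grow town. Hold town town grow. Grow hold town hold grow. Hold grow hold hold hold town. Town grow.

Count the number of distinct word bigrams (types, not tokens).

9

24 tokens → 23 bigram windows in total.
Repeated bigrams (each contributes count−1 duplicates):
  hold town: 4
  town grow: 4
  grow hold: 3
  town town: 3
  grow town: 2
  hold grow: 2
  hold hold: 2
  town hold: 2
14 duplicate windows → 23 − 14 = 9 distinct.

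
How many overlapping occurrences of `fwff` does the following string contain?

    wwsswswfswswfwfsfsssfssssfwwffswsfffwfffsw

1

Sliding a length-4 window over the 42 characters (39 positions):
  position 36–39: fwff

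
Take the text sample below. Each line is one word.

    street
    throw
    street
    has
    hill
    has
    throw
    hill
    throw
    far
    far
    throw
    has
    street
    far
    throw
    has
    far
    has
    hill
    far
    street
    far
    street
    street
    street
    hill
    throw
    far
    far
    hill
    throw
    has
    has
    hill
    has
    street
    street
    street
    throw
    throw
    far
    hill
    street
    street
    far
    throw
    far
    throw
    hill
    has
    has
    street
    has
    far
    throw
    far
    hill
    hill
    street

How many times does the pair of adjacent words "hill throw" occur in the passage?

3

Scanning the 59 overlapping bigram windows for "hill throw":
  position 8–9: hill throw
  position 27–28: hill throw
  position 31–32: hill throw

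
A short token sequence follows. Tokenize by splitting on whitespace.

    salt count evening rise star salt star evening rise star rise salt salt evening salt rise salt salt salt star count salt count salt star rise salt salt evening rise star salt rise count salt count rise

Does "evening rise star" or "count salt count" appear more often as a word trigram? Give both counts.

"evening rise star" (3 vs 2)

"evening rise star": 3 occurrences
"count salt count": 2 occurrences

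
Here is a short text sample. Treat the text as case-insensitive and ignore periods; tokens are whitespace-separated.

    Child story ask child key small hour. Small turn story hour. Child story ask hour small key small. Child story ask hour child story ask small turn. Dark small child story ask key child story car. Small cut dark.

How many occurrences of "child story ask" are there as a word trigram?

5

Scanning the 37 overlapping trigram windows for "child story ask":
  position 1–3: child story ask
  position 12–14: child story ask
  position 19–21: child story ask
  position 23–25: child story ask
  position 30–32: child story ask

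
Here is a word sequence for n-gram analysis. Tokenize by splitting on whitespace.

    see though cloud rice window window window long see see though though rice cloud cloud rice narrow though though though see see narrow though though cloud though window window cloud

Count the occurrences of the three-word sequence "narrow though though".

2

Scanning the 28 overlapping trigram windows for "narrow though though":
  position 17–19: narrow though though
  position 23–25: narrow though though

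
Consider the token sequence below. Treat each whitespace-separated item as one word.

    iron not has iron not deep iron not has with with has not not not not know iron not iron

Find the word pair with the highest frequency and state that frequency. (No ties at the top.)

"iron not", 4 times

Bigram frequencies (highest first):
  iron not: 4
  not not: 3
  not has: 2
  has iron: 1
  not deep: 1
  deep iron: 1
  … (7 more, each ≤ 1)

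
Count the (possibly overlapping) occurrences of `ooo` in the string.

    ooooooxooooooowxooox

10

Sliding a length-3 window over the 20 characters (18 positions):
  position 1–3: ooo
  position 2–4: ooo
  position 3–5: ooo
  position 4–6: ooo
  position 8–10: ooo
  position 9–11: ooo
  position 10–12: ooo
  position 11–13: ooo
  position 12–14: ooo
  position 17–19: ooo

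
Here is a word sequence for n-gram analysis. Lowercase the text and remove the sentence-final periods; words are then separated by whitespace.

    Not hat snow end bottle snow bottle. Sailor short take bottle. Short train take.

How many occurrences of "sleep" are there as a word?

Scanning the 14 tokens for "sleep":
  (none found)

0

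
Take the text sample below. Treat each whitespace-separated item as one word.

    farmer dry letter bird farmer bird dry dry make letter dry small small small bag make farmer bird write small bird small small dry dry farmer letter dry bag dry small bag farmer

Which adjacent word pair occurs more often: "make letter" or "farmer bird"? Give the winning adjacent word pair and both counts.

"make letter": 1 occurrence
"farmer bird": 2 occurrences

"farmer bird" (2 vs 1)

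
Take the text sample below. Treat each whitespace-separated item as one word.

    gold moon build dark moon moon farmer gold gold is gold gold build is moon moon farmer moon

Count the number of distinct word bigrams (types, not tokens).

18 tokens → 17 bigram windows in total.
Repeated bigrams (each contributes count−1 duplicates):
  gold gold: 2
  moon farmer: 2
  moon moon: 2
3 duplicate windows → 17 − 3 = 14 distinct.

14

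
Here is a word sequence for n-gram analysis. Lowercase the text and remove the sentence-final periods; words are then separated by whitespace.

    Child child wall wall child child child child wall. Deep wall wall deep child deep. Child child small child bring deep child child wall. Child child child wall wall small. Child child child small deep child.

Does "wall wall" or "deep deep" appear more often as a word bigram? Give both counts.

"wall wall" (3 vs 0)

"wall wall": 3 occurrences
"deep deep": 0 occurrences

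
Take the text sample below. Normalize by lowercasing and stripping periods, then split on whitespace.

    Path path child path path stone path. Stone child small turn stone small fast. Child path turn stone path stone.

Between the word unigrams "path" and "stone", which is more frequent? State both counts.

"path": 7 occurrences
"stone": 5 occurrences

"path" (7 vs 5)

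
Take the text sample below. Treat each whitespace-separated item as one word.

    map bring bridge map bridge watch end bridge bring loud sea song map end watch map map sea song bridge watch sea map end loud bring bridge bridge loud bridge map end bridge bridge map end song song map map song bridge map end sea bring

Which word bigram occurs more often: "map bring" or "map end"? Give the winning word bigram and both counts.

"map end" (5 vs 1)

"map bring": 1 occurrence
"map end": 5 occurrences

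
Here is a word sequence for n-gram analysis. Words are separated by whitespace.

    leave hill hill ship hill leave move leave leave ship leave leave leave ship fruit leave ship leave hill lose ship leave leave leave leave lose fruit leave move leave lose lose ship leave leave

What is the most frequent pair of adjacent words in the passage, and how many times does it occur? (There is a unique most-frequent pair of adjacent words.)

Bigram frequencies (highest first):
  leave leave: 7
  ship leave: 4
  leave ship: 3
  leave hill: 2
  leave move: 2
  move leave: 2
  … (11 more, each ≤ 2)

"leave leave", 7 times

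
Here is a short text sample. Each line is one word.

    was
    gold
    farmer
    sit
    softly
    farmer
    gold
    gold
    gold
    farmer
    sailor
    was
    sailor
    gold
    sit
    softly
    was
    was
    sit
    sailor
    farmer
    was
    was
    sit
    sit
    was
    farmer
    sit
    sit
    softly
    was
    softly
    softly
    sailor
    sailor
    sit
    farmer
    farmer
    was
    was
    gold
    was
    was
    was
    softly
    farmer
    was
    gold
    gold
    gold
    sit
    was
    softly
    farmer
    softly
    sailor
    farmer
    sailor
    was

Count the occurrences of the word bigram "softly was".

2

Scanning the 58 overlapping bigram windows for "softly was":
  position 16–17: softly was
  position 30–31: softly was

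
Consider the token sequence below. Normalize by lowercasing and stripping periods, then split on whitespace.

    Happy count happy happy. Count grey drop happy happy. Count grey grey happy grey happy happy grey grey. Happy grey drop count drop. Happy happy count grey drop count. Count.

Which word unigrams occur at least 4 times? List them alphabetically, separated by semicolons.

count; drop; grey; happy

Unigram counts meeting the condition (at least 4 times):
  count: 7
  drop: 4
  grey: 8
  happy: 11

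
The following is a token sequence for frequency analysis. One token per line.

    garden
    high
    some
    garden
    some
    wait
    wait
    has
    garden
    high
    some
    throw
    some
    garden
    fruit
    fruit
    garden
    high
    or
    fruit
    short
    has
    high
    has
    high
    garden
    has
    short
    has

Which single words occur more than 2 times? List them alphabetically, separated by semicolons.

Unigram counts meeting the condition (more than 2 times):
  fruit: 3
  garden: 6
  has: 5
  high: 5
  some: 4

fruit; garden; has; high; some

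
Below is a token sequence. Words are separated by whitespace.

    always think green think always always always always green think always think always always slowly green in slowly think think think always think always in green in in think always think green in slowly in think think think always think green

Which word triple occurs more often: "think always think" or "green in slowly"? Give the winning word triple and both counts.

"think always think" (4 vs 2)

"think always think": 4 occurrences
"green in slowly": 2 occurrences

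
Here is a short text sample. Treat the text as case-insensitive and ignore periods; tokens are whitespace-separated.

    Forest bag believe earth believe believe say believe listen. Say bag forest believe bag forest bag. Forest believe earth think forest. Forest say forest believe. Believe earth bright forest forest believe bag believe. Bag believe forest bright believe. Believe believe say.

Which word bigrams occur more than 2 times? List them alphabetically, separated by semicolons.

bag believe; bag forest; believe bag; believe believe; believe earth; forest believe

Bigram counts meeting the condition (more than 2 times):
  bag believe: 3
  bag forest: 3
  believe bag: 3
  believe believe: 4
  believe earth: 3
  forest believe: 4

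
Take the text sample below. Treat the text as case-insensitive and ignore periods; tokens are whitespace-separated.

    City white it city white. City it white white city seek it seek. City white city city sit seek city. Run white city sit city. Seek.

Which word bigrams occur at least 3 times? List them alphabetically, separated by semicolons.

Bigram counts meeting the condition (at least 3 times):
  city white: 3
  white city: 4

city white; white city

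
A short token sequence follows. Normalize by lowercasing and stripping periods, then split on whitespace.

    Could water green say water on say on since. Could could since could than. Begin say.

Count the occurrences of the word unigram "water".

Scanning the 16 tokens for "water":
  position 2: water
  position 5: water

2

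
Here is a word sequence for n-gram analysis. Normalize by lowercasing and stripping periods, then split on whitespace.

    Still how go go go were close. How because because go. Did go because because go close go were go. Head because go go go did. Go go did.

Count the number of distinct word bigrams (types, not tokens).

17

29 tokens → 28 bigram windows in total.
Repeated bigrams (each contributes count−1 duplicates):
  go go: 5
  because go: 3
  go did: 3
  because because: 2
  did go: 2
  go were: 2
11 duplicate windows → 28 − 11 = 17 distinct.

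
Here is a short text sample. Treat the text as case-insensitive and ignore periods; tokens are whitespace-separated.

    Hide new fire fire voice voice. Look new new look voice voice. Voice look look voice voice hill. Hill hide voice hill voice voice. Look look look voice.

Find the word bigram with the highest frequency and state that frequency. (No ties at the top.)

"voice voice", 5 times

Bigram frequencies (highest first):
  voice voice: 5
  voice look: 3
  look voice: 3
  look look: 3
  voice hill: 2
  hide new: 1
  … (10 more, each ≤ 1)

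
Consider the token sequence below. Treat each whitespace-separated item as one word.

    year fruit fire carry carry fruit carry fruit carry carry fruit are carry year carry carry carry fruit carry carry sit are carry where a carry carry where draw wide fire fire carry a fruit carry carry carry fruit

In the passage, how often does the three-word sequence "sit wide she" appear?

0

Scanning the 37 overlapping trigram windows for "sit wide she":
  (none found)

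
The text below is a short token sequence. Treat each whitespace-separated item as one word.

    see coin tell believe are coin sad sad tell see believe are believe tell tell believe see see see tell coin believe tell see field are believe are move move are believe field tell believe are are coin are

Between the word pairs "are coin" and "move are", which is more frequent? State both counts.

"are coin": 2 occurrences
"move are": 1 occurrence

"are coin" (2 vs 1)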